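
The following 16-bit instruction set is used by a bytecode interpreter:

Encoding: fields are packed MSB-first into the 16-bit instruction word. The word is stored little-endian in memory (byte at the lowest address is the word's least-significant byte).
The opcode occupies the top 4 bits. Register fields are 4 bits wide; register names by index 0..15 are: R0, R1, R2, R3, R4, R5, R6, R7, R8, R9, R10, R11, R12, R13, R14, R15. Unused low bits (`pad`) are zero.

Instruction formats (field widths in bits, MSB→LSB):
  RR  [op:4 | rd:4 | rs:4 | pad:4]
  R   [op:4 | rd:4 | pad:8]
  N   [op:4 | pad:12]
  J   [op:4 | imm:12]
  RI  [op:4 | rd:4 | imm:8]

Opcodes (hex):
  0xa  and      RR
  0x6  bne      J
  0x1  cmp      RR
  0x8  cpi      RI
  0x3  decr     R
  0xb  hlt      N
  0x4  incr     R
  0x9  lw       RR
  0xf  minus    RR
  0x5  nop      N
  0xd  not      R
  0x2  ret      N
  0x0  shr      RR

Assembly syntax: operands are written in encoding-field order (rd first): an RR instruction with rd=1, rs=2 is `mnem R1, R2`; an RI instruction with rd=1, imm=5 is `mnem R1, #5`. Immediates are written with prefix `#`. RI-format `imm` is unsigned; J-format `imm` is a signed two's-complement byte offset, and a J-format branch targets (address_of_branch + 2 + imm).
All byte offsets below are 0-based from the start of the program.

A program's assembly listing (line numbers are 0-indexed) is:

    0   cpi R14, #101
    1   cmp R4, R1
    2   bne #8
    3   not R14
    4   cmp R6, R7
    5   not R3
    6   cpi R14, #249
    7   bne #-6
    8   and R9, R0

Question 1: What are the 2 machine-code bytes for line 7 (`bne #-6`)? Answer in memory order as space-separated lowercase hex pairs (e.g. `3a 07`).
fa 6f

L7: bne op=0x6:4|imm=-6:12 ⇒ 0x6ffa ⇒ little fa 6f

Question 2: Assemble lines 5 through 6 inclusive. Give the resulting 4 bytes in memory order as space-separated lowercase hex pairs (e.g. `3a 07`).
00 d3 f9 8e

L5: not op=0xd:4|rd=3:4|pad=0:8 ⇒ 0xd300 ⇒ little 00 d3
L6: cpi op=0x8:4|rd=14:4|imm=249:8 ⇒ 0x8ef9 ⇒ little f9 8e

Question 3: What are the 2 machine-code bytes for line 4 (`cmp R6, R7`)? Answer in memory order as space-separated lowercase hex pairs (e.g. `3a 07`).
70 16

4. cmp fields op=0x1:4|rd=6:4|rs=7:4|pad=0:4 → word 1670h → 70 16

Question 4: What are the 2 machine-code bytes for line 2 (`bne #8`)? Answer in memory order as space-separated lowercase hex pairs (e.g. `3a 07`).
08 60

2. bne fields op=0x6:4|imm=8:12 → word 6008h → 08 60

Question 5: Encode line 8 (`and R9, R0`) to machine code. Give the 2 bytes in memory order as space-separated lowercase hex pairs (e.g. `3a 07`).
L8: and op=0xa:4|rd=9:4|rs=0:4|pad=0:4 ⇒ 0xa900 ⇒ little 00 a9

00 a9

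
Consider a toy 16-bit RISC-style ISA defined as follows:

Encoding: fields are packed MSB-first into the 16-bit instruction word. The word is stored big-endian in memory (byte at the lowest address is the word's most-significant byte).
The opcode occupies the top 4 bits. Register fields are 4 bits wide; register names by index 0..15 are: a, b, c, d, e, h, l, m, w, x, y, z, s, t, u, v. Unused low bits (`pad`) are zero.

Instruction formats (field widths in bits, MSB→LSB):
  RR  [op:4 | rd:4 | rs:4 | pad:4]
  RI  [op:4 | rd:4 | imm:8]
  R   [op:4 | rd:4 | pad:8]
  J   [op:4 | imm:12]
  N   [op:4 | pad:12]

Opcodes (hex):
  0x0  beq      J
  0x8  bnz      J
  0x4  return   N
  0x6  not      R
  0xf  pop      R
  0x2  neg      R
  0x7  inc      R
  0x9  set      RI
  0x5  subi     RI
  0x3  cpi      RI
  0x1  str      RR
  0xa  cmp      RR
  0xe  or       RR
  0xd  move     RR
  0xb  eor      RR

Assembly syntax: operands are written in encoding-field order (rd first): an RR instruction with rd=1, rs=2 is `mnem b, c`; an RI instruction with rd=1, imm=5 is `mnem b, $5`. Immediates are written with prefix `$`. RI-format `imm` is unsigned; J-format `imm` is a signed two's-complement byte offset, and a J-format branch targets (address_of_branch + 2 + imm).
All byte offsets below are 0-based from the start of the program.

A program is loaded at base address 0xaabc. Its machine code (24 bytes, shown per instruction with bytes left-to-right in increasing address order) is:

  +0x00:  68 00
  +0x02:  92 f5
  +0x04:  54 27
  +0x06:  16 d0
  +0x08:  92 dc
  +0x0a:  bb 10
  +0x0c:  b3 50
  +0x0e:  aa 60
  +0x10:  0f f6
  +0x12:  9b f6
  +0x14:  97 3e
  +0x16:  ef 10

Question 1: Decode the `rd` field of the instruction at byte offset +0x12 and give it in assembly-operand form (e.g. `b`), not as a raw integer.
z

[12] 9b f6 → 0x9bf6
  opcode bits[15:12]=0x9: set/RI
  rd@[11:8]=0xb ⇒ z
  imm@[7:0]=0xf6 ⇒ $246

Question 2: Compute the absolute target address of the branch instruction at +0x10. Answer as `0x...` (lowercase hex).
[10] 0f f6 → 0x0ff6
  opcode bits[15:12]=0x0: beq/J
  imm: (w>>0)&0xfff=0xff6 (s12→-10) → $-10
  target = base 0xaabc + off 0x10 + 2 + imm -10 = 0xaac4

0xaac4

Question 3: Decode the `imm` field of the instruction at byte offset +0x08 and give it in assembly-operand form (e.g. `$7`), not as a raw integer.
$220

off 0x08: read 92 dc as big → 0x92dc
  opcode bits[15:12]=0x9: set/RI
  [11:8] rd=2 = c
  [7:0] imm=220 = $220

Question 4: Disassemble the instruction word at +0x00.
+0x00: 68 00 ⇒ word 0x6800 (big)
  opcode bits[15:12]=0x6: not/R
  [11:8] rd=8 = w

not w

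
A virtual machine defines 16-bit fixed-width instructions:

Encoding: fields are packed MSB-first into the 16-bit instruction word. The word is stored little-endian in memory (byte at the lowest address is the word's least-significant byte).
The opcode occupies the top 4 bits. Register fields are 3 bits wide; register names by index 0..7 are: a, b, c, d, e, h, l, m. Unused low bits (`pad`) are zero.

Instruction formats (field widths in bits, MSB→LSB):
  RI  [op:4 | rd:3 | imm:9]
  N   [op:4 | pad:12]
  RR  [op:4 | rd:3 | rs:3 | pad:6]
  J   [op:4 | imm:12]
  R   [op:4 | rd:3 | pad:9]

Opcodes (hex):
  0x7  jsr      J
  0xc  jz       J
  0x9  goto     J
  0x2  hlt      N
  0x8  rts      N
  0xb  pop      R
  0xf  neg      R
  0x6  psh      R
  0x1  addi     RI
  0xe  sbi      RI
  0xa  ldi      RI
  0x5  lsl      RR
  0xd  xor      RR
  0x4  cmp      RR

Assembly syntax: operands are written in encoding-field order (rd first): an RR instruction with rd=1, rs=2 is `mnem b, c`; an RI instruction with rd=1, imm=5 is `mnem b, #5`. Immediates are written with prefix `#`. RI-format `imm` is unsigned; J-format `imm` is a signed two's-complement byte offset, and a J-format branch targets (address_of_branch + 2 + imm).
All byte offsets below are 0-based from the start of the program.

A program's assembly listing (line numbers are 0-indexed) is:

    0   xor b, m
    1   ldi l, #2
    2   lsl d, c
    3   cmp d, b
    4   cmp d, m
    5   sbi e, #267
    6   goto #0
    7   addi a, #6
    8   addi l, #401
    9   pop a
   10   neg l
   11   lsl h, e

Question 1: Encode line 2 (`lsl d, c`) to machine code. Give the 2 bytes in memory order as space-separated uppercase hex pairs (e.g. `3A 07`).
80 56

L2: lsl op=0x5:4|rd=3:3|rs=2:3|pad=0:6 ⇒ 0x5680 ⇒ little 80 56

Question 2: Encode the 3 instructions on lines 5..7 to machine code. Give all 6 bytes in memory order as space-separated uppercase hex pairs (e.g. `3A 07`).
L5: sbi op=0xe:4|rd=4:3|imm=267:9 ⇒ 0xe90b ⇒ little 0b e9
L6: goto op=0x9:4|imm=0:12 ⇒ 0x9000 ⇒ little 00 90
L7: addi op=0x1:4|rd=0:3|imm=6:9 ⇒ 0x1006 ⇒ little 06 10

0B E9 00 90 06 10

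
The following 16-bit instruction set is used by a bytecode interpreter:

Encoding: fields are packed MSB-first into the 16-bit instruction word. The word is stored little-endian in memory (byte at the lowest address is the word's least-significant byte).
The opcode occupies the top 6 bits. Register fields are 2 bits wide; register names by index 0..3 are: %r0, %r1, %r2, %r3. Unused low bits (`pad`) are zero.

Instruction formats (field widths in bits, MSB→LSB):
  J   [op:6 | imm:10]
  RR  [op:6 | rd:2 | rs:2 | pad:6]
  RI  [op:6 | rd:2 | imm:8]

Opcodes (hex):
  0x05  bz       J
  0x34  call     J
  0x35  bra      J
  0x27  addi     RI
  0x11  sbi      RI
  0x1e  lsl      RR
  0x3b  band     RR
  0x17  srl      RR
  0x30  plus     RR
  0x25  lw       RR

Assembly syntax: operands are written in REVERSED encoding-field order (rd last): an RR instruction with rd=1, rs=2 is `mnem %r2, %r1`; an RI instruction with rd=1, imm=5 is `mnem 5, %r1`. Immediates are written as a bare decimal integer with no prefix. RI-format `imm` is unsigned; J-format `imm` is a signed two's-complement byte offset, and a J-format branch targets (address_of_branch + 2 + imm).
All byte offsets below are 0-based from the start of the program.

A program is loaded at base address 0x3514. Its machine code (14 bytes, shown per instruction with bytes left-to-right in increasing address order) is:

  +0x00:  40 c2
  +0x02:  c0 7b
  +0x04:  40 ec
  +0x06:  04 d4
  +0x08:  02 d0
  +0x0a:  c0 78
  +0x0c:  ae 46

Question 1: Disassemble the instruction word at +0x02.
lsl %r3, %r3

@+02  little-endian(c0 7b) = 0x7bc0
  top 6b → 0x1e → lsl [RR]
  rd@[9:8]=0x3 ⇒ %r3
  rs@[7:6]=0x3 ⇒ %r3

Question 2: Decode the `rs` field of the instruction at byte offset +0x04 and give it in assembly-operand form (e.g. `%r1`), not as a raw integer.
%r1

[04] 40 ec → 0xec40
  opcode bits[15:10]=0x3b: band/RR
  [9:8] rd=0 = %r0
  [7:6] rs=1 = %r1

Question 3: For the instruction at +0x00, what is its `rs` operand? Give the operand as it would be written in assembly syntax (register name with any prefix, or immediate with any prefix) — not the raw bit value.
%r1

+0x00: 40 c2 ⇒ word 0xc240 (little)
  opcode bits[15:10]=0x30: plus/RR
  rd: (w>>8)&0x3=0x2 → %r2
  rs: (w>>6)&0x3=0x1 → %r1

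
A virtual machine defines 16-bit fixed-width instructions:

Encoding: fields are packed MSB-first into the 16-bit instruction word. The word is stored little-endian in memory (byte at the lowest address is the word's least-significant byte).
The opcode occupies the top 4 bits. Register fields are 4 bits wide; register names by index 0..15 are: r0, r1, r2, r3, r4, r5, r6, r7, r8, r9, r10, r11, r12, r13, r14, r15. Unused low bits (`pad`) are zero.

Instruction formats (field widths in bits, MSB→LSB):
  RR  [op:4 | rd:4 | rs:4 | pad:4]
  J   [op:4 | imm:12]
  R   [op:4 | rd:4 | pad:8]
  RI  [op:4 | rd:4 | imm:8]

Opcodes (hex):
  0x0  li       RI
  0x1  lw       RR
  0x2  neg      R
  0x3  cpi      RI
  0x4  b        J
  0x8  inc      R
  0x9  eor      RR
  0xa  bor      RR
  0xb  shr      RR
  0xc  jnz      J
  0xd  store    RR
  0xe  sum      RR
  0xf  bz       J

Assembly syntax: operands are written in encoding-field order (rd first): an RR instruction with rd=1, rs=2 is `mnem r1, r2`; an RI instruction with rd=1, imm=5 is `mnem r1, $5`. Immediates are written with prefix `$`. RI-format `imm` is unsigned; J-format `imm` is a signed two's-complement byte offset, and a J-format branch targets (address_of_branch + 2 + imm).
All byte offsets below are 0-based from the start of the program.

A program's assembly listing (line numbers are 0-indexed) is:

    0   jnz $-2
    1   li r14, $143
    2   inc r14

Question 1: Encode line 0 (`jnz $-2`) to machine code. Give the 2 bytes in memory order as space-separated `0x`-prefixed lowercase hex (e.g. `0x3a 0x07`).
0. jnz fields op=0xc:4|imm=-2:12 → word cffeh → fe cf

0xfe 0xcf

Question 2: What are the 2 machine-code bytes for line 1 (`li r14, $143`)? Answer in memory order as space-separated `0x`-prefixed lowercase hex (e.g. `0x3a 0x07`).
0x8f 0x0e

1. li fields op=0x0:4|rd=14:4|imm=143:8 → word 0e8fh → 8f 0e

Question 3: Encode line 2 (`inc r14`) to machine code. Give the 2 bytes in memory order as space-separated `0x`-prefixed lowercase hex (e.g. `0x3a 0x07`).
0x00 0x8e

L2: inc op=0x8:4|rd=14:4|pad=0:8 ⇒ 0x8e00 ⇒ little 00 8e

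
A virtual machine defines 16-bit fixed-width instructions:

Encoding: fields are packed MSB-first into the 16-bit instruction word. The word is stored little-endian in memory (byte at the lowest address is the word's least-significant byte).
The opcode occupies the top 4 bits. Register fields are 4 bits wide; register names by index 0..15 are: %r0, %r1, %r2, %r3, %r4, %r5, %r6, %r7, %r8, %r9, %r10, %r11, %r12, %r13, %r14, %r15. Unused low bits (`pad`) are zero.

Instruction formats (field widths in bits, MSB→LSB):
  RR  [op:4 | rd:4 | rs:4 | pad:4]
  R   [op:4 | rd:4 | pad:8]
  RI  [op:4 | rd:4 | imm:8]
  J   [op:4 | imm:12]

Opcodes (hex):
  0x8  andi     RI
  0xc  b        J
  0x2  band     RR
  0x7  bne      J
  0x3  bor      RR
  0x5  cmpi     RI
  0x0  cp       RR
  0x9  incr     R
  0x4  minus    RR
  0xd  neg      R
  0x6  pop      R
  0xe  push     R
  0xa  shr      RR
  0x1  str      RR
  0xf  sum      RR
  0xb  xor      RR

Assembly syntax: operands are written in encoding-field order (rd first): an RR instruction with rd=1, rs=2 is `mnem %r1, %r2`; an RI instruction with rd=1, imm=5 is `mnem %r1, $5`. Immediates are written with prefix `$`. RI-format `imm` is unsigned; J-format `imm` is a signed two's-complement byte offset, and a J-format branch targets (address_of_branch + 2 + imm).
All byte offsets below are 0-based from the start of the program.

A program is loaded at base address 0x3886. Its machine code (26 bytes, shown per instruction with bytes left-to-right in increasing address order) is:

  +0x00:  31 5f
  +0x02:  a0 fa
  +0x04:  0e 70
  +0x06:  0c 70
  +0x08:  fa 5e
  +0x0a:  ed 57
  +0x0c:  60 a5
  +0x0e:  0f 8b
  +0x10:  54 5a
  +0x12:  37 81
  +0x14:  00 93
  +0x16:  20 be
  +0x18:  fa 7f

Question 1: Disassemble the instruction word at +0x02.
off 0x02: read a0 fa as little → 0xfaa0
  opcode bits[15:12]=0xf: sum/RR
  rd@[11:8]=0xa ⇒ %r10
  rs@[7:4]=0xa ⇒ %r10

sum %r10, %r10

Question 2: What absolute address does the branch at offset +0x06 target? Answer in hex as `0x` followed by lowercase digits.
0x389a

[06] 0c 70 → 0x700c
  top 4b → 0x7 → bne [J]
  imm: (w>>0)&0xfff=0xc → $12
  target = base 0x3886 + off 0x06 + 2 + imm 12 = 0x389a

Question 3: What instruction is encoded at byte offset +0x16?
xor %r14, %r2

off 0x16: read 20 be as little → 0xbe20
  opcode bits[15:12]=0xb: xor/RR
  [11:8] rd=14 = %r14
  [7:4] rs=2 = %r2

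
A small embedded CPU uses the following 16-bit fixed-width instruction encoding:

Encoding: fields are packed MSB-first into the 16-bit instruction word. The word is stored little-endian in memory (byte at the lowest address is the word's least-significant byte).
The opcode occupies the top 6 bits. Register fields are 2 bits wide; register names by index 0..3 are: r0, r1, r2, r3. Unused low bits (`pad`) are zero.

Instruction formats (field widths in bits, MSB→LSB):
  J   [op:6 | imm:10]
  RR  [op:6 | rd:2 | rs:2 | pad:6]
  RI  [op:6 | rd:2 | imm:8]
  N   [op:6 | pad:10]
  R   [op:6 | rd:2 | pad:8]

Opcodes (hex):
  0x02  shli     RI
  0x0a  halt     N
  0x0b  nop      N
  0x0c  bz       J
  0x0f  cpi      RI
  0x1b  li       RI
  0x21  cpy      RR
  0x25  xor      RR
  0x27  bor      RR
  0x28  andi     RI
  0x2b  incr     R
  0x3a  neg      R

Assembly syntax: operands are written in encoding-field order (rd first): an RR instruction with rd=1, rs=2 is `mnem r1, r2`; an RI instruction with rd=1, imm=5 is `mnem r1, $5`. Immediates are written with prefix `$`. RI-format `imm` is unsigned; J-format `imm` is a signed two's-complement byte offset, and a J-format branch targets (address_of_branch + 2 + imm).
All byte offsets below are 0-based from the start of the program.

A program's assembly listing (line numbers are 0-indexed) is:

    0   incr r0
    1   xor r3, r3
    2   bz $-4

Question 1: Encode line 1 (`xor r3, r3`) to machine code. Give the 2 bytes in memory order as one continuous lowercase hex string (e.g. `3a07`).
c097

L1: xor op=0x25:6|rd=3:2|rs=3:2|pad=0:6 ⇒ 0x97c0 ⇒ little c0 97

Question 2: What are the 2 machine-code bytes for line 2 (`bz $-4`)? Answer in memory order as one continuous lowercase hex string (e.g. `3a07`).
2. bz fields op=0xc:6|imm=-4:10 → word 33fch → fc 33

fc33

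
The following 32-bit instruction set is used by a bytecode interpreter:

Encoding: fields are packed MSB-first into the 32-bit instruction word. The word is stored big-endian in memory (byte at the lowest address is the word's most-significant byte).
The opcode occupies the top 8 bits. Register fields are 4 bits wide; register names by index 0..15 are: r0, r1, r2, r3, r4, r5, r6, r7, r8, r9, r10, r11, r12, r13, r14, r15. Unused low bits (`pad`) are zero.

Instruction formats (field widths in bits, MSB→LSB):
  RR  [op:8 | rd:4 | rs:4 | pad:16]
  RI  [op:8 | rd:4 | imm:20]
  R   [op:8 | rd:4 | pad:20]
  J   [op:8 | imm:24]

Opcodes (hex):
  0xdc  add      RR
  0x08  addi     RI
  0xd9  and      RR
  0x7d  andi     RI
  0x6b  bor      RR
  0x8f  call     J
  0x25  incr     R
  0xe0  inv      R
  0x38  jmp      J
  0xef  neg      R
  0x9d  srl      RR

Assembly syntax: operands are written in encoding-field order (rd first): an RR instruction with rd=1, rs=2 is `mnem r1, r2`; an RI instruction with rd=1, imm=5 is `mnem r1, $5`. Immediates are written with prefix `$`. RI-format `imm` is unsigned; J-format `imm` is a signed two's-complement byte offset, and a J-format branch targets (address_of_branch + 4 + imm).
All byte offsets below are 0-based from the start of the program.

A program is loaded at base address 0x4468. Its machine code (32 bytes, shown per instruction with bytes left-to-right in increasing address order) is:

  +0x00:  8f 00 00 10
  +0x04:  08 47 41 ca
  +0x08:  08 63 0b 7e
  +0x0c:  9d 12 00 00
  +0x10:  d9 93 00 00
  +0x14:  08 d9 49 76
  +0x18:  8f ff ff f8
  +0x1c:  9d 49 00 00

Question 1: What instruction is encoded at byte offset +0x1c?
srl r4, r9

[1c] 9d 49 00 00 → 0x9d490000
  opcode bits[31:24]=0x9d: srl/RR
  rd: (w>>20)&0xf=0x4 → r4
  rs: (w>>16)&0xf=0x9 → r9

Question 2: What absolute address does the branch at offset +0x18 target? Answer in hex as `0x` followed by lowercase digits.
@+18  big-endian(8f ff ff f8) = 0x8ffffff8
  opcode bits[31:24]=0x8f: call/J
  imm@[23:0]=0xfffff8 (s24→-8) ⇒ $-8
  target = base 0x4468 + off 0x18 + 4 + imm -8 = 0x447c

0x447c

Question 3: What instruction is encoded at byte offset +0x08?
+0x08: 08 63 0b 7e ⇒ word 0x08630b7e (big)
  op=0x08630b7e>>24=0x8 ⇒ addi (RI)
  [23:20] rd=6 = r6
  [19:0] imm=199550 = $199550

addi r6, $199550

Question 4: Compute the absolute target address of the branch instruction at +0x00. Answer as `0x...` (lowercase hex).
@+00  big-endian(8f 00 00 10) = 0x8f000010
  top 8b → 0x8f → call [J]
  [23:0] imm=16 = $16
  target = base 0x4468 + off 0x00 + 4 + imm 16 = 0x447c

0x447c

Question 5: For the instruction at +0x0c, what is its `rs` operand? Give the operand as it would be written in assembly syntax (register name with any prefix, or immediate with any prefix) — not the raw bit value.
+0x0c: 9d 12 00 00 ⇒ word 0x9d120000 (big)
  top 8b → 0x9d → srl [RR]
  [23:20] rd=1 = r1
  [19:16] rs=2 = r2

r2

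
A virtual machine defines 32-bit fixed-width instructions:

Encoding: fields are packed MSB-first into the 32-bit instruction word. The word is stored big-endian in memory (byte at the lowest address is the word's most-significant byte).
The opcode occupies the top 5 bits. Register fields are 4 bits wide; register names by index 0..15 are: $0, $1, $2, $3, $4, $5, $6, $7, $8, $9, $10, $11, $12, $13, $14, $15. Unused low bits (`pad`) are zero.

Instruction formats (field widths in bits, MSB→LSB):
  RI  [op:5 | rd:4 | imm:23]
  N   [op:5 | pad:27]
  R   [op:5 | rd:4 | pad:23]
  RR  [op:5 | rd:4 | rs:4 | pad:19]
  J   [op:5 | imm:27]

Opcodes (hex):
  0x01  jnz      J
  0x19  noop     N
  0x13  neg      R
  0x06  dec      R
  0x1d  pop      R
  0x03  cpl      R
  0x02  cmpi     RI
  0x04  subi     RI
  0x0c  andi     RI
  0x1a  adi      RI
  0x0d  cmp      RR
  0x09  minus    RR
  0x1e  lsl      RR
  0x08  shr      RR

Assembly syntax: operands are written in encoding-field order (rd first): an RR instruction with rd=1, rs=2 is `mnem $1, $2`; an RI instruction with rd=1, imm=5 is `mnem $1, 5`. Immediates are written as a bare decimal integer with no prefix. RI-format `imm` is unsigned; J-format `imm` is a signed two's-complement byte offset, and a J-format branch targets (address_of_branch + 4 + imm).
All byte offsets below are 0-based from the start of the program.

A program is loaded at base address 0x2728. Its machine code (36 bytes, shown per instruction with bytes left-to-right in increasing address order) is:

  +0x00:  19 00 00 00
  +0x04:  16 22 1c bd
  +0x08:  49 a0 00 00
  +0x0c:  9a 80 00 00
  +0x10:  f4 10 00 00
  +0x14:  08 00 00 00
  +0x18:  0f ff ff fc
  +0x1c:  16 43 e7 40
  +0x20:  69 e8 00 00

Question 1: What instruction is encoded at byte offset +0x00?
+0x00: 19 00 00 00 ⇒ word 0x19000000 (big)
  op=0x19000000>>27=0x3 ⇒ cpl (R)
  rd@[26:23]=0x2 ⇒ $2

cpl $2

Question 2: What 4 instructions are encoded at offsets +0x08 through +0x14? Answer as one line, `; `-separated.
minus $3, $4; neg $5; lsl $8, $2; jnz 0

+0x08: 49 a0 00 00 ⇒ word 0x49a00000 (big)
  op=0x49a00000>>27=0x9 ⇒ minus (RR)
  rd@[26:23]=0x3 ⇒ $3
  rs@[22:19]=0x4 ⇒ $4
+0x0c: 9a 80 00 00 ⇒ word 0x9a800000 (big)
  op=0x9a800000>>27=0x13 ⇒ neg (R)
  rd@[26:23]=0x5 ⇒ $5
+0x10: f4 10 00 00 ⇒ word 0xf4100000 (big)
  op=0xf4100000>>27=0x1e ⇒ lsl (RR)
  rd@[26:23]=0x8 ⇒ $8
  rs@[22:19]=0x2 ⇒ $2
+0x14: 08 00 00 00 ⇒ word 0x08000000 (big)
  op=0x08000000>>27=0x1 ⇒ jnz (J)
  imm@[26:0]=0x0 ⇒ 0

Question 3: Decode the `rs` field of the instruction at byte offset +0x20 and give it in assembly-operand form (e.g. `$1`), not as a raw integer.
off 0x20: read 69 e8 00 00 as big → 0x69e80000
  opcode bits[31:27]=0xd: cmp/RR
  rd@[26:23]=0x3 ⇒ $3
  rs@[22:19]=0xd ⇒ $13

$13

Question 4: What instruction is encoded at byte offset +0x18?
[18] 0f ff ff fc → 0x0ffffffc
  op=0x0ffffffc>>27=0x1 ⇒ jnz (J)
  imm@[26:0]=0x7fffffc (s27→-4) ⇒ -4

jnz -4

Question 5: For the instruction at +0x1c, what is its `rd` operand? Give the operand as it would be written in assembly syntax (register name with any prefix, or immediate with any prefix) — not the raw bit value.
@+1c  big-endian(16 43 e7 40) = 0x1643e740
  opcode bits[31:27]=0x2: cmpi/RI
  rd: (w>>23)&0xf=0xc → $12
  imm: (w>>0)&0x7fffff=0x43e740 → 4450112

$12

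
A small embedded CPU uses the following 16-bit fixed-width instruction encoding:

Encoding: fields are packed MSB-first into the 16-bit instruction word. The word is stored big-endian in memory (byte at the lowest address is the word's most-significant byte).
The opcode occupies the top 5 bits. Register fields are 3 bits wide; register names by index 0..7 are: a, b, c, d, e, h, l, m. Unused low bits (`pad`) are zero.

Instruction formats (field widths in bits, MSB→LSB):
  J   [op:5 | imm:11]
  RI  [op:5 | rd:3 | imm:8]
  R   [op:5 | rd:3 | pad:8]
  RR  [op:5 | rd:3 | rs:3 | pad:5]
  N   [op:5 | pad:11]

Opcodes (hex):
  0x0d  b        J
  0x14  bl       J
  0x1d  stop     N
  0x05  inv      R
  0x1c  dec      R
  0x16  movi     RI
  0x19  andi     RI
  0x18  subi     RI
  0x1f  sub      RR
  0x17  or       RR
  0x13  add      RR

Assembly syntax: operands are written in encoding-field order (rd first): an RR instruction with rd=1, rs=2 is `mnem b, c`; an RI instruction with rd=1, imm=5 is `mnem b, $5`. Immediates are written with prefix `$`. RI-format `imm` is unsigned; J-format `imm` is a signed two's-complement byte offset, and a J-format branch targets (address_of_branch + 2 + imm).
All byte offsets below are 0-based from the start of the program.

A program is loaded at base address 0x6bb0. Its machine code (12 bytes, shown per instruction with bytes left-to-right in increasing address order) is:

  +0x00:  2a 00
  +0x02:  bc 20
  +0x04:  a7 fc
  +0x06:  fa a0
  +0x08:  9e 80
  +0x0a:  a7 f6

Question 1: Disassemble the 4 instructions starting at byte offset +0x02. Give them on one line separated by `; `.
+0x02: bc 20 ⇒ word 0xbc20 (big)
  top 5b → 0x17 → or [RR]
  rd@[10:8]=0x4 ⇒ e
  rs@[7:5]=0x1 ⇒ b
+0x04: a7 fc ⇒ word 0xa7fc (big)
  top 5b → 0x14 → bl [J]
  imm@[10:0]=0x7fc (s11→-4) ⇒ $-4
+0x06: fa a0 ⇒ word 0xfaa0 (big)
  top 5b → 0x1f → sub [RR]
  rd@[10:8]=0x2 ⇒ c
  rs@[7:5]=0x5 ⇒ h
+0x08: 9e 80 ⇒ word 0x9e80 (big)
  top 5b → 0x13 → add [RR]
  rd@[10:8]=0x6 ⇒ l
  rs@[7:5]=0x4 ⇒ e

or e, b; bl $-4; sub c, h; add l, e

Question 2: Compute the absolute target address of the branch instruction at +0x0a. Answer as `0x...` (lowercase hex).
0x6bb2

+0x0a: a7 f6 ⇒ word 0xa7f6 (big)
  op=0xa7f6>>11=0x14 ⇒ bl (J)
  [10:0] imm=2038 (s11→-10) = $-10
  target = base 0x6bb0 + off 0x0a + 2 + imm -10 = 0x6bb2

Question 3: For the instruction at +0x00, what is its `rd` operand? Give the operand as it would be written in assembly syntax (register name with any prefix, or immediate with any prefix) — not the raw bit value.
c

@+00  big-endian(2a 00) = 0x2a00
  top 5b → 0x5 → inv [R]
  rd: (w>>8)&0x7=0x2 → c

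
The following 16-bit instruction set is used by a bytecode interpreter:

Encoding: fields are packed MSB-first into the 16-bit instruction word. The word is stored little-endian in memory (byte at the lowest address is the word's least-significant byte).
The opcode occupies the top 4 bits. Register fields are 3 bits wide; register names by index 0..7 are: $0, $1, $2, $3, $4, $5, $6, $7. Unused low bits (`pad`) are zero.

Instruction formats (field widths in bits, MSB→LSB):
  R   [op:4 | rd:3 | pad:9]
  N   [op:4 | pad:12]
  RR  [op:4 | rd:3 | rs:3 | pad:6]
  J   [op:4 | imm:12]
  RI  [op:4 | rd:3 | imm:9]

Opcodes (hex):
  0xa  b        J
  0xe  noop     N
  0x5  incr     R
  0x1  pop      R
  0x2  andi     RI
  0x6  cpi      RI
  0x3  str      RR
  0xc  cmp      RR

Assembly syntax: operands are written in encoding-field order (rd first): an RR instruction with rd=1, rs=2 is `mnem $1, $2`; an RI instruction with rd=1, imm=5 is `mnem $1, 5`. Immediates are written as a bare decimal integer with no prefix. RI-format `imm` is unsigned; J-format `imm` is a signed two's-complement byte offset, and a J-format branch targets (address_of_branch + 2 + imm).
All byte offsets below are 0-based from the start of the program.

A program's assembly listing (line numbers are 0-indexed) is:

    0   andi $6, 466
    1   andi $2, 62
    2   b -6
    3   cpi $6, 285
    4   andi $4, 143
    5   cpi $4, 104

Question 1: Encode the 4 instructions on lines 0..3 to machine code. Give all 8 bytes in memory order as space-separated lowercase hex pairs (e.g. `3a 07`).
d2 2d 3e 24 fa af 1d 6d

L0: andi op=0x2:4|rd=6:3|imm=466:9 ⇒ 0x2dd2 ⇒ little d2 2d
L1: andi op=0x2:4|rd=2:3|imm=62:9 ⇒ 0x243e ⇒ little 3e 24
L2: b op=0xa:4|imm=-6:12 ⇒ 0xaffa ⇒ little fa af
L3: cpi op=0x6:4|rd=6:3|imm=285:9 ⇒ 0x6d1d ⇒ little 1d 6d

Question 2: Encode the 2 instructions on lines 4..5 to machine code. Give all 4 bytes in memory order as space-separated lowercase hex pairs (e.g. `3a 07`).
L4: andi op=0x2:4|rd=4:3|imm=143:9 ⇒ 0x288f ⇒ little 8f 28
L5: cpi op=0x6:4|rd=4:3|imm=104:9 ⇒ 0x6868 ⇒ little 68 68

8f 28 68 68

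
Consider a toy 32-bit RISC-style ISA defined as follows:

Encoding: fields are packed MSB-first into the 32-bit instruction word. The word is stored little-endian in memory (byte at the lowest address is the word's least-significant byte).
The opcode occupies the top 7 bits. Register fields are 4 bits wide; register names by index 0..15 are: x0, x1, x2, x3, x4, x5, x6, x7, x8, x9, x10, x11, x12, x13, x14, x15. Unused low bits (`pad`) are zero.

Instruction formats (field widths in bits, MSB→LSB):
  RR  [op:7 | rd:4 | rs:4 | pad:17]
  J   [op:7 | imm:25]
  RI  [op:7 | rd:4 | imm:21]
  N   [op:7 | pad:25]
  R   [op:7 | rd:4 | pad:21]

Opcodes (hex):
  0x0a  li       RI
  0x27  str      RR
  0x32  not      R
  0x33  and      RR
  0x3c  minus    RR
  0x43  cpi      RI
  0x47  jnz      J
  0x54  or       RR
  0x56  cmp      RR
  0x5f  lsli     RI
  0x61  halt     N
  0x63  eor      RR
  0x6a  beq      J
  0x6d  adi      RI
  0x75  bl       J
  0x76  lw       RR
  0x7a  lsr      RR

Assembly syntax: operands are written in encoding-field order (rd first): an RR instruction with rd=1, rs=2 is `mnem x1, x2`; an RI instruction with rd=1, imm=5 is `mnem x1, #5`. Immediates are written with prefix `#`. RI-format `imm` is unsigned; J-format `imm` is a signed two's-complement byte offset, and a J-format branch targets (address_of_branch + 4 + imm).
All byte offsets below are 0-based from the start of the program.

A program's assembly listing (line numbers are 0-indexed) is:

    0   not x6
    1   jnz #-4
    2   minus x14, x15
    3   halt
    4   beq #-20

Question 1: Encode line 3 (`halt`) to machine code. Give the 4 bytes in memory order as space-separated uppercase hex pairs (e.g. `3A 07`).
L3: halt op=0x61:7|pad=0:25 ⇒ 0xc2000000 ⇒ little 00 00 00 c2

00 00 00 C2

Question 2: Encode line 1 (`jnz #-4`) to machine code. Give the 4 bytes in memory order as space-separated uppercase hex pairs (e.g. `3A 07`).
1. jnz fields op=0x47:7|imm=-4:25 → word 8ffffffch → fc ff ff 8f

FC FF FF 8F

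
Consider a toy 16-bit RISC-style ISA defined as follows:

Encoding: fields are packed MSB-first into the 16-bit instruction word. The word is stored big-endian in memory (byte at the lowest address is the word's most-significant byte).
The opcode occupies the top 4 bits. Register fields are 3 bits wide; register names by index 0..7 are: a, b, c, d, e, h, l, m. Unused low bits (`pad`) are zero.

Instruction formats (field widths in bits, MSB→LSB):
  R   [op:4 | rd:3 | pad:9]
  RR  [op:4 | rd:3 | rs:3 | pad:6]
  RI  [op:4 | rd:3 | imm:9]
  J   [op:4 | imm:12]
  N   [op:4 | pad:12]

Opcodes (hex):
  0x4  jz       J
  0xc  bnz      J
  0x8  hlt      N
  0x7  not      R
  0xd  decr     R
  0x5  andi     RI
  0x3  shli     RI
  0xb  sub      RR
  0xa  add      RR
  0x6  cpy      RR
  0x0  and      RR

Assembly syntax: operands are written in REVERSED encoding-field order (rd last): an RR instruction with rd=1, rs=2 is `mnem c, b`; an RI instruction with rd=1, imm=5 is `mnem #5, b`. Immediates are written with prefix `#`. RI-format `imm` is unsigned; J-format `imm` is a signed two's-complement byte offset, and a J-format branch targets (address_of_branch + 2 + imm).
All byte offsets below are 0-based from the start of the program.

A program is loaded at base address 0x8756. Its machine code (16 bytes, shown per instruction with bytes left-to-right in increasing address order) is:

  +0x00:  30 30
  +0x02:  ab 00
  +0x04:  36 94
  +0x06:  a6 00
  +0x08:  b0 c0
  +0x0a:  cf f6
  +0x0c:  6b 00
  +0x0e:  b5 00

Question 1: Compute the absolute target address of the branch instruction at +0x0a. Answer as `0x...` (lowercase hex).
[0a] cf f6 → 0xcff6
  op=0xcff6>>12=0xc ⇒ bnz (J)
  imm: (w>>0)&0xfff=0xff6 (s12→-10) → #-10
  target = base 0x8756 + off 0x0a + 2 + imm -10 = 0x8758

0x8758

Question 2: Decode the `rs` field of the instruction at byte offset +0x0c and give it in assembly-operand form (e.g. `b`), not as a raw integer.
e

@+0c  big-endian(6b 00) = 0x6b00
  op=0x6b00>>12=0x6 ⇒ cpy (RR)
  rd: (w>>9)&0x7=0x5 → h
  rs: (w>>6)&0x7=0x4 → e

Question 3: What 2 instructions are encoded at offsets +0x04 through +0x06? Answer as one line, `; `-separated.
shli #148, d; add a, d

[04] 36 94 → 0x3694
  op=0x3694>>12=0x3 ⇒ shli (RI)
  [11:9] rd=3 = d
  [8:0] imm=148 = #148
[06] a6 00 → 0xa600
  op=0xa600>>12=0xa ⇒ add (RR)
  [11:9] rd=3 = d
  [8:6] rs=0 = a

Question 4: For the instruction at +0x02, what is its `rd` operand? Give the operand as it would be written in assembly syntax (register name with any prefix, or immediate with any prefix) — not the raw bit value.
h

+0x02: ab 00 ⇒ word 0xab00 (big)
  op=0xab00>>12=0xa ⇒ add (RR)
  rd: (w>>9)&0x7=0x5 → h
  rs: (w>>6)&0x7=0x4 → e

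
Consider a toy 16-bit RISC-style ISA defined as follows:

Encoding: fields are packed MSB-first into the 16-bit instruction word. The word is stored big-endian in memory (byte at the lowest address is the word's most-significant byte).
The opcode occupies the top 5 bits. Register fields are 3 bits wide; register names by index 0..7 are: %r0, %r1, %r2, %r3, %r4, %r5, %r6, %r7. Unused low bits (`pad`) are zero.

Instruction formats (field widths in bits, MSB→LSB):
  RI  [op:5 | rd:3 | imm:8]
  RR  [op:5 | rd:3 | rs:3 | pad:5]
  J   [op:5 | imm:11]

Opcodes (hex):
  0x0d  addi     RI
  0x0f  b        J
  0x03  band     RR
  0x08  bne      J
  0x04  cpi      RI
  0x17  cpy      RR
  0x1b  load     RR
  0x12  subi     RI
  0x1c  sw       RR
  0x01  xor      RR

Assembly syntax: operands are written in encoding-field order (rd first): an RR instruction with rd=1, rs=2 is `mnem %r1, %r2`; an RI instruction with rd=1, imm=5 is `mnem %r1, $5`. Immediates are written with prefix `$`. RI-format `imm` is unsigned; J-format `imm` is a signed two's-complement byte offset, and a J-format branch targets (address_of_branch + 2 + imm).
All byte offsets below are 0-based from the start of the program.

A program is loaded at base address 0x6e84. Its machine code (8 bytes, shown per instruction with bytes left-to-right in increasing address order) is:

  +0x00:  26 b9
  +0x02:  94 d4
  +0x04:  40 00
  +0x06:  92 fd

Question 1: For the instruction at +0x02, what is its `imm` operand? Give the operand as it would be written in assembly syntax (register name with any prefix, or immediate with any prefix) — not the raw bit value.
$212

+0x02: 94 d4 ⇒ word 0x94d4 (big)
  op=0x94d4>>11=0x12 ⇒ subi (RI)
  rd@[10:8]=0x4 ⇒ %r4
  imm@[7:0]=0xd4 ⇒ $212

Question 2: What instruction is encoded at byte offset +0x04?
off 0x04: read 40 00 as big → 0x4000
  opcode bits[15:11]=0x8: bne/J
  [10:0] imm=0 = $0

bne $0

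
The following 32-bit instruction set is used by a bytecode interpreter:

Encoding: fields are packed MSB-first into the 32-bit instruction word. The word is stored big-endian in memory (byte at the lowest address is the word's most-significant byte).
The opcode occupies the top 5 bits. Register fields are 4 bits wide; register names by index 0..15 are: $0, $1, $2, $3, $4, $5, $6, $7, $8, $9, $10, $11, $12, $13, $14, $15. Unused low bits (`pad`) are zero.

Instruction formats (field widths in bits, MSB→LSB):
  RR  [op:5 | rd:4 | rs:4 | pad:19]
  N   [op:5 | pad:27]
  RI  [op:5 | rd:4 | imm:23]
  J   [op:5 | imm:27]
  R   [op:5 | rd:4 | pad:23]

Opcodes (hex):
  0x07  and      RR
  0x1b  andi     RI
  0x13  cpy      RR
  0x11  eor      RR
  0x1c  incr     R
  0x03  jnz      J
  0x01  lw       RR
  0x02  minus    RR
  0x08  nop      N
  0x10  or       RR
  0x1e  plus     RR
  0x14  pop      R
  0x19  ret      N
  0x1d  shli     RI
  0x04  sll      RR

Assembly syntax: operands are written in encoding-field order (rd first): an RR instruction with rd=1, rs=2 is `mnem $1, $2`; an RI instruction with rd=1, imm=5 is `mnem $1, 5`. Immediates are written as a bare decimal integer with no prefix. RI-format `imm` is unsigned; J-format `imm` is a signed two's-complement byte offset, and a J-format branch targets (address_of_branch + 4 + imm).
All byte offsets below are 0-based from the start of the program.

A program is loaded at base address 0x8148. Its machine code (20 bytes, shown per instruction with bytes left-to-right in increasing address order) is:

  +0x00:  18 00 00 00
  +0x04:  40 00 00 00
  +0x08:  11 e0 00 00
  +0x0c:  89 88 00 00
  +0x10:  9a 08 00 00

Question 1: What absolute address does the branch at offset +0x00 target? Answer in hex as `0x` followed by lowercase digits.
0x814c

+0x00: 18 00 00 00 ⇒ word 0x18000000 (big)
  opcode bits[31:27]=0x3: jnz/J
  imm: (w>>0)&0x7ffffff=0x0 → 0
  target = base 0x8148 + off 0x00 + 4 + imm 0 = 0x814c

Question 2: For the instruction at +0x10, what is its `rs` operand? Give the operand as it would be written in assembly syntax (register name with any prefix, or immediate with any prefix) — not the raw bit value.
off 0x10: read 9a 08 00 00 as big → 0x9a080000
  top 5b → 0x13 → cpy [RR]
  rd@[26:23]=0x4 ⇒ $4
  rs@[22:19]=0x1 ⇒ $1

$1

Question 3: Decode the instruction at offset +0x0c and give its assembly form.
eor $3, $1

[0c] 89 88 00 00 → 0x89880000
  opcode bits[31:27]=0x11: eor/RR
  [26:23] rd=3 = $3
  [22:19] rs=1 = $1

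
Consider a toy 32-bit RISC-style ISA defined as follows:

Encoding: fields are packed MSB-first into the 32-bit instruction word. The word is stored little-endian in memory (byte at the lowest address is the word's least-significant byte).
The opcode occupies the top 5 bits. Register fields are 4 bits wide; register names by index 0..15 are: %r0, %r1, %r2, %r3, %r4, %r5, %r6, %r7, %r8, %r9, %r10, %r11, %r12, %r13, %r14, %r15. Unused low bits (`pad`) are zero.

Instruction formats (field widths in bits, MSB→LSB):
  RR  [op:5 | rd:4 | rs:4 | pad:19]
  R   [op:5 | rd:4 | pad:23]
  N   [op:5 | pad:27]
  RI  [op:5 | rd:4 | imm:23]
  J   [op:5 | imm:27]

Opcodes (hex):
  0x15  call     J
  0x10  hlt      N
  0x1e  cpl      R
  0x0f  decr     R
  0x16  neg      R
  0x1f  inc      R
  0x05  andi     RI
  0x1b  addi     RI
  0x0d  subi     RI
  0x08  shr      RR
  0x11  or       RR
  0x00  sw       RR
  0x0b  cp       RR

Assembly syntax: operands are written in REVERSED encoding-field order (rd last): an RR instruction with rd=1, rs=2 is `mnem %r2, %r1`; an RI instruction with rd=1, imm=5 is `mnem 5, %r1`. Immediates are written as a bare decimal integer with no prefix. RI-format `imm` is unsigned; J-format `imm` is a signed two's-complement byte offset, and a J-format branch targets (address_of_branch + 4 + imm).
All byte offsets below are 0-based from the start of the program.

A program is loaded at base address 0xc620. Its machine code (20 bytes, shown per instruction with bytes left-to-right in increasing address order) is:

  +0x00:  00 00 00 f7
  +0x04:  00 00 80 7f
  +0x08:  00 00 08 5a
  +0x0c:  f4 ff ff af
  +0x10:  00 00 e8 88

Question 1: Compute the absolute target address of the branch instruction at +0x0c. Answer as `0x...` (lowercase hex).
[0c] f4 ff ff af → 0xaffffff4
  top 5b → 0x15 → call [J]
  [26:0] imm=134217716 (s27→-12) = -12
  target = base 0xc620 + off 0x0c + 4 + imm -12 = 0xc624

0xc624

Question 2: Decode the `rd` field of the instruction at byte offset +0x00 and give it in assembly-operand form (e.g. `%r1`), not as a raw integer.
%r14

+0x00: 00 00 00 f7 ⇒ word 0xf7000000 (little)
  top 5b → 0x1e → cpl [R]
  rd: (w>>23)&0xf=0xe → %r14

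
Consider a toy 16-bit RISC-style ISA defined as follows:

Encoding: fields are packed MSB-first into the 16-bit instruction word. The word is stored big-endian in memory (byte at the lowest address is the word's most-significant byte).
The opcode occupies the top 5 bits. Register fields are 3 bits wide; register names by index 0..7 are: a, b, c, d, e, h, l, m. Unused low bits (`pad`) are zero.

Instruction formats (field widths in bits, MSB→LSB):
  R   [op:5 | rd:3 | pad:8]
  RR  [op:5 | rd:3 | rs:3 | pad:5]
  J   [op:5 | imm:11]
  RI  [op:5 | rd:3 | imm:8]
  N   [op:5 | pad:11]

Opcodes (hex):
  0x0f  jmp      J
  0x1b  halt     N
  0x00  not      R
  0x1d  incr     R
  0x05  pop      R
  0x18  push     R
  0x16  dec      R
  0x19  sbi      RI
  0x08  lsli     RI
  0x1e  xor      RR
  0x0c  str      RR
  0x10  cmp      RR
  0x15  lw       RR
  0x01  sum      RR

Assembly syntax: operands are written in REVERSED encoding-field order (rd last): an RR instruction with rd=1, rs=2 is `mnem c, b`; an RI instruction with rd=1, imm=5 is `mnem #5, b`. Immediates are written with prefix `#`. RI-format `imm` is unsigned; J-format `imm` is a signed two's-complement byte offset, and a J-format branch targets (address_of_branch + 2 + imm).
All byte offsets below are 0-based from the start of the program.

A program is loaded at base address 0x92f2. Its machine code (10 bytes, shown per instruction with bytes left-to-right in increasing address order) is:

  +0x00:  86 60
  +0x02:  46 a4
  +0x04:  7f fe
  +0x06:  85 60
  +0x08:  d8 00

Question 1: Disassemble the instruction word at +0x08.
halt

[08] d8 00 → 0xd800
  opcode bits[15:11]=0x1b: halt/N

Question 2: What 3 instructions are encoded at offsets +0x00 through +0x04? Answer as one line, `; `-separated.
cmp d, l; lsli #164, l; jmp #-2

@+00  big-endian(86 60) = 0x8660
  op=0x8660>>11=0x10 ⇒ cmp (RR)
  [10:8] rd=6 = l
  [7:5] rs=3 = d
@+02  big-endian(46 a4) = 0x46a4
  op=0x46a4>>11=0x8 ⇒ lsli (RI)
  [10:8] rd=6 = l
  [7:0] imm=164 = #164
@+04  big-endian(7f fe) = 0x7ffe
  op=0x7ffe>>11=0xf ⇒ jmp (J)
  [10:0] imm=2046 (s11→-2) = #-2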